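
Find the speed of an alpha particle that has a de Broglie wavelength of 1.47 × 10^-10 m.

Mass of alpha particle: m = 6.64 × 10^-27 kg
6.79 × 10^2 m/s

From the de Broglie relation λ = h/(mv), we solve for v:

v = h/(mλ)
v = (6.626 × 10^-34 J·s) / (6.64 × 10^-27 kg × 1.47 × 10^-10 m)
v = 6.79 × 10^2 m/s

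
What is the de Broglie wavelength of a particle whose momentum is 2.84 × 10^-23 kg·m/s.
2.33 × 10^-11 m

Using the de Broglie relation λ = h/p:

λ = h/p
λ = (6.626 × 10^-34 J·s) / (2.84 × 10^-23 kg·m/s)
λ = 2.33 × 10^-11 m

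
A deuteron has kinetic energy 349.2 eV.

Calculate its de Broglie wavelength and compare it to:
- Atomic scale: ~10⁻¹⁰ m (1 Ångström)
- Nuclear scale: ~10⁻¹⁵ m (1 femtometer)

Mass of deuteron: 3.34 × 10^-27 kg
λ = 1.08 × 10^-12 m, which is between nuclear and atomic scales.

Using λ = h/√(2mKE):

KE = 349.2 eV = 5.595 × 10^-17 J

λ = h/√(2mKE)
λ = (6.626 × 10^-34 J·s) / √(2 × 3.34 × 10^-27 kg × 5.595 × 10^-17 J)
λ = 1.08 × 10^-12 m

Comparison:
- Atomic scale (10⁻¹⁰ m): λ is 0.011× this size
- Nuclear scale (10⁻¹⁵ m): λ is 1.1e+03× this size

The wavelength is between nuclear and atomic scales.

This wavelength is appropriate for probing atomic structure but too large for nuclear physics experiments.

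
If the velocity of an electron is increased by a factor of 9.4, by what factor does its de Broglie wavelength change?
The wavelength decreases by a factor of 9.4.

From λ = h/(mv), the wavelength is inversely proportional to velocity:

λ ∝ 1/v

If v → 9.4v, then λ → λ/9.4

When velocity is increased by a factor of 9.4, the wavelength decreases by a factor of 9.4.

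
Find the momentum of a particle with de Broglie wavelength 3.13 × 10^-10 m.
2.12 × 10^-24 kg·m/s

From the de Broglie relation λ = h/p, we solve for p:

p = h/λ
p = (6.626 × 10^-34 J·s) / (3.13 × 10^-10 m)
p = 2.12 × 10^-24 kg·m/s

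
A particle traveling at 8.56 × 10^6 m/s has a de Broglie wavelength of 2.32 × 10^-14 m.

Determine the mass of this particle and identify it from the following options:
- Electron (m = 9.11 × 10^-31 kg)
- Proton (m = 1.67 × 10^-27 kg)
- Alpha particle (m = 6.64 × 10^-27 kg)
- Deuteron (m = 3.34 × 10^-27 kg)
The particle is a deuteron.

From λ = h/(mv), solve for mass:

m = h/(λv)
m = (6.626 × 10^-34 J·s) / (2.32 × 10^-14 m × 8.56 × 10^6 m/s)
m = 3.34 × 10^-27 kg

Comparing with the listed masses, this is closest to a deuteron.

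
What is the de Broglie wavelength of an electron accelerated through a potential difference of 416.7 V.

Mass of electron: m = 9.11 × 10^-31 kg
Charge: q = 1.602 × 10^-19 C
6.01 × 10^-11 m

When a particle is accelerated through voltage V, it gains kinetic energy KE = qV.

The de Broglie wavelength is then λ = h/√(2mqV):

λ = h/√(2mqV)
λ = (6.626 × 10^-34 J·s) / √(2 × 9.11 × 10^-31 kg × 1.602 × 10^-19 C × 416.7 V)
λ = 6.01 × 10^-11 m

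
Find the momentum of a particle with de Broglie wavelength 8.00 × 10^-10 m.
8.28 × 10^-25 kg·m/s

From the de Broglie relation λ = h/p, we solve for p:

p = h/λ
p = (6.626 × 10^-34 J·s) / (8.00 × 10^-10 m)
p = 8.28 × 10^-25 kg·m/s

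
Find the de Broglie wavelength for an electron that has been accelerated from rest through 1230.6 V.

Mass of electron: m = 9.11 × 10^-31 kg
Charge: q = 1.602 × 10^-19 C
3.50 × 10^-11 m

When a particle is accelerated through voltage V, it gains kinetic energy KE = qV.

The de Broglie wavelength is then λ = h/√(2mqV):

λ = h/√(2mqV)
λ = (6.626 × 10^-34 J·s) / √(2 × 9.11 × 10^-31 kg × 1.602 × 10^-19 C × 1230.6 V)
λ = 3.50 × 10^-11 m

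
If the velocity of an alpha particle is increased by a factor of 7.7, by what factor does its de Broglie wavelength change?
The wavelength decreases by a factor of 7.7.

From λ = h/(mv), the wavelength is inversely proportional to velocity:

λ ∝ 1/v

If v → 7.7v, then λ → λ/7.7

When velocity is increased by a factor of 7.7, the wavelength decreases by a factor of 7.7.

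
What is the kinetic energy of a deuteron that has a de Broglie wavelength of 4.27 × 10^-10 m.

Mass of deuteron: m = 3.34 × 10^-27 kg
3.60 × 10^-22 J (or 2.25 × 10^-3 eV)

From λ = h/√(2mKE), we solve for KE:

λ² = h²/(2mKE)
KE = h²/(2mλ²)
KE = (6.626 × 10^-34 J·s)² / (2 × 3.34 × 10^-27 kg × (4.27 × 10^-10 m)²)
KE = 3.60 × 10^-22 J
KE = 2.25 × 10^-3 eV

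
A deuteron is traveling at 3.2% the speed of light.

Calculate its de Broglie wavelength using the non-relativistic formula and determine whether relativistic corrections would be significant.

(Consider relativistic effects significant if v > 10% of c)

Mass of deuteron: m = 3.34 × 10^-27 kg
No, relativistic corrections are not needed.

Using the non-relativistic de Broglie formula λ = h/(mv):

v = 3.2% × c = 9.593 × 10^6 m/s

λ = h/(mv)
λ = (6.626 × 10^-34 J·s) / (3.34 × 10^-27 kg × 9.593 × 10^6 m/s)
λ = 2.07 × 10^-14 m

Since v = 3.2% of c < 10% of c, relativistic corrections are NOT significant and this non-relativistic result is a good approximation.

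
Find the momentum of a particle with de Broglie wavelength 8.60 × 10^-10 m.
7.70 × 10^-25 kg·m/s

From the de Broglie relation λ = h/p, we solve for p:

p = h/λ
p = (6.626 × 10^-34 J·s) / (8.60 × 10^-10 m)
p = 7.70 × 10^-25 kg·m/s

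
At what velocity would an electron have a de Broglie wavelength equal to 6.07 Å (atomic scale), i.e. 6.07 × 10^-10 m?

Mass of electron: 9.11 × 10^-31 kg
1.20 × 10^6 m/s

From λ = h/(mv), solve for v:

v = h/(mλ)
v = (6.626 × 10^-34 J·s) / (9.11 × 10^-31 kg × 6.07 × 10^-10 m)
v = 1.20 × 10^6 m/s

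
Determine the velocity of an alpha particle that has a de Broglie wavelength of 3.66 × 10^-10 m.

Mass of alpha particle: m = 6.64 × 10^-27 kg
2.73 × 10^2 m/s

From the de Broglie relation λ = h/(mv), we solve for v:

v = h/(mλ)
v = (6.626 × 10^-34 J·s) / (6.64 × 10^-27 kg × 3.66 × 10^-10 m)
v = 2.73 × 10^2 m/s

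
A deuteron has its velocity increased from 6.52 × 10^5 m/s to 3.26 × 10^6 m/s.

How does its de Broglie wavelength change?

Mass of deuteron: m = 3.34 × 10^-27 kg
The wavelength decreases by a factor of 5.

Using λ = h/(mv):

Initial wavelength: λ₁ = h/(mv₁) = 3.04 × 10^-13 m
Final wavelength: λ₂ = h/(mv₂) = 6.09 × 10^-14 m

Since λ ∝ 1/v, when velocity increases by a factor of 5, the wavelength decreases by a factor of 5.

λ₂/λ₁ = v₁/v₂ = 1/5

The wavelength decreases by a factor of 5.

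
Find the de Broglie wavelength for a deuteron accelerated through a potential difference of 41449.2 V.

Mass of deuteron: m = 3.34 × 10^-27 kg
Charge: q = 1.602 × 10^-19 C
9.95 × 10^-14 m

When a particle is accelerated through voltage V, it gains kinetic energy KE = qV.

The de Broglie wavelength is then λ = h/√(2mqV):

λ = h/√(2mqV)
λ = (6.626 × 10^-34 J·s) / √(2 × 3.34 × 10^-27 kg × 1.602 × 10^-19 C × 41449.2 V)
λ = 9.95 × 10^-14 m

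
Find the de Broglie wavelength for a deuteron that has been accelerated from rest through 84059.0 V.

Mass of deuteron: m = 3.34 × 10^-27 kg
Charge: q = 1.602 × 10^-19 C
6.99 × 10^-14 m

When a particle is accelerated through voltage V, it gains kinetic energy KE = qV.

The de Broglie wavelength is then λ = h/√(2mqV):

λ = h/√(2mqV)
λ = (6.626 × 10^-34 J·s) / √(2 × 3.34 × 10^-27 kg × 1.602 × 10^-19 C × 84059.0 V)
λ = 6.99 × 10^-14 m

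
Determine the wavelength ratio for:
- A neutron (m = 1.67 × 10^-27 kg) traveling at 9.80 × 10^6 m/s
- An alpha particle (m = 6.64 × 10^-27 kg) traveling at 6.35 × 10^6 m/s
λ₁/λ₂ = 2.58

Using λ = h/(mv):

λ₁ = h/(m₁v₁) = 4.05 × 10^-14 m
λ₂ = h/(m₂v₂) = 1.57 × 10^-14 m

Ratio λ₁/λ₂ = (m₂v₂)/(m₁v₁)
         = (6.64 × 10^-27 kg × 6.35 × 10^6 m/s) / (1.67 × 10^-27 kg × 9.80 × 10^6 m/s)
         = 2.58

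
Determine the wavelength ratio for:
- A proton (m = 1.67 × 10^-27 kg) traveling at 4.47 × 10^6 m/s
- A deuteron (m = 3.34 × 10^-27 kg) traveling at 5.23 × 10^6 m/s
λ₁/λ₂ = 2.34

Using λ = h/(mv):

λ₁ = h/(m₁v₁) = 8.88 × 10^-14 m
λ₂ = h/(m₂v₂) = 3.79 × 10^-14 m

Ratio λ₁/λ₂ = (m₂v₂)/(m₁v₁)
         = (3.34 × 10^-27 kg × 5.23 × 10^6 m/s) / (1.67 × 10^-27 kg × 4.47 × 10^6 m/s)
         = 2.34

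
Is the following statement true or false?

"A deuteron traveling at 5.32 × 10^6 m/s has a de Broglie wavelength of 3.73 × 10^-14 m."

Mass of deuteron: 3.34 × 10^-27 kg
True

The claim is correct.

Using λ = h/(mv):
λ = (6.626 × 10^-34 J·s) / (3.34 × 10^-27 kg × 5.32 × 10^6 m/s)
λ = 3.73 × 10^-14 m

This matches the claimed value.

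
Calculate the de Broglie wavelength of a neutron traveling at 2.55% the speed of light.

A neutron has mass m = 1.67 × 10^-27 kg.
5.19 × 10^-14 m

Using the de Broglie relation λ = h/(mv):

v = 2.55% × c = 7.645 × 10^6 m/s

λ = h/(mv)
λ = (6.626 × 10^-34 J·s) / (1.67 × 10^-27 kg × 7.645 × 10^6 m/s)
λ = 5.19 × 10^-14 m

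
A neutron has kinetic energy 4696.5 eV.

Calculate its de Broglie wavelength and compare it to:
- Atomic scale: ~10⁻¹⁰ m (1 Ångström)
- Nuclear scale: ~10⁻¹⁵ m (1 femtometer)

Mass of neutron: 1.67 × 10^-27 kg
λ = 4.18 × 10^-13 m, which is between nuclear and atomic scales.

Using λ = h/√(2mKE):

KE = 4696.5 eV = 7.525 × 10^-16 J

λ = h/√(2mKE)
λ = (6.626 × 10^-34 J·s) / √(2 × 1.67 × 10^-27 kg × 7.525 × 10^-16 J)
λ = 4.18 × 10^-13 m

Comparison:
- Atomic scale (10⁻¹⁰ m): λ is 0.0042× this size
- Nuclear scale (10⁻¹⁵ m): λ is 4.2e+02× this size

The wavelength is between nuclear and atomic scales.

This wavelength is appropriate for probing atomic structure but too large for nuclear physics experiments.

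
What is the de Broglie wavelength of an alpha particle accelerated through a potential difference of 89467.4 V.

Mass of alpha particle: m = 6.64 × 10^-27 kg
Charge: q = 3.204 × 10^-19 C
3.40 × 10^-14 m

When a particle is accelerated through voltage V, it gains kinetic energy KE = qV.

The de Broglie wavelength is then λ = h/√(2mqV):

λ = h/√(2mqV)
λ = (6.626 × 10^-34 J·s) / √(2 × 6.64 × 10^-27 kg × 3.204 × 10^-19 C × 89467.4 V)
λ = 3.40 × 10^-14 m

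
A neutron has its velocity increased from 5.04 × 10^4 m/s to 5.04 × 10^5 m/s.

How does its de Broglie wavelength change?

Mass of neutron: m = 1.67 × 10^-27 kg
The wavelength decreases by a factor of 10.

Using λ = h/(mv):

Initial wavelength: λ₁ = h/(mv₁) = 7.87 × 10^-12 m
Final wavelength: λ₂ = h/(mv₂) = 7.87 × 10^-13 m

Since λ ∝ 1/v, when velocity increases by a factor of 10, the wavelength decreases by a factor of 10.

λ₂/λ₁ = v₁/v₂ = 1/10

The wavelength decreases by a factor of 10.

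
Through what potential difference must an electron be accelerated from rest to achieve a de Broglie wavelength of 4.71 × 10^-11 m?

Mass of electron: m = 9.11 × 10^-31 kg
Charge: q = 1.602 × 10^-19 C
678 V

From λ = h/√(2mqV), we solve for V:

λ² = h²/(2mqV)
V = h²/(2mqλ²)
V = (6.626 × 10^-34 J·s)² / (2 × 9.11 × 10^-31 kg × 1.602 × 10^-19 C × (4.71 × 10^-11 m)²)
V = 678 V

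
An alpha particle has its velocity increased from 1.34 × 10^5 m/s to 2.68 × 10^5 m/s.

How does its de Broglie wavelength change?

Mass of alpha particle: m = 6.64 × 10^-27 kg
The wavelength decreases by a factor of 2.

Using λ = h/(mv):

Initial wavelength: λ₁ = h/(mv₁) = 7.45 × 10^-13 m
Final wavelength: λ₂ = h/(mv₂) = 3.72 × 10^-13 m

Since λ ∝ 1/v, when velocity increases by a factor of 2, the wavelength decreases by a factor of 2.

λ₂/λ₁ = v₁/v₂ = 1/2

The wavelength decreases by a factor of 2.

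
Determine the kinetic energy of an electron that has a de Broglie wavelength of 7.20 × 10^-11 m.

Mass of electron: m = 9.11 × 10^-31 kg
4.65 × 10^-17 J (or 290 eV)

From λ = h/√(2mKE), we solve for KE:

λ² = h²/(2mKE)
KE = h²/(2mλ²)
KE = (6.626 × 10^-34 J·s)² / (2 × 9.11 × 10^-31 kg × (7.20 × 10^-11 m)²)
KE = 4.65 × 10^-17 J
KE = 290 eV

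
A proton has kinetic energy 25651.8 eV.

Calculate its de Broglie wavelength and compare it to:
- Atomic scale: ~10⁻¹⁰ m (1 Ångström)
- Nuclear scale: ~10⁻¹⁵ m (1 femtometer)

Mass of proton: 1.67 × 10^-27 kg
λ = 1.79 × 10^-13 m, which is between nuclear and atomic scales.

Using λ = h/√(2mKE):

KE = 25651.8 eV = 4.110 × 10^-15 J

λ = h/√(2mKE)
λ = (6.626 × 10^-34 J·s) / √(2 × 1.67 × 10^-27 kg × 4.110 × 10^-15 J)
λ = 1.79 × 10^-13 m

Comparison:
- Atomic scale (10⁻¹⁰ m): λ is 0.0018× this size
- Nuclear scale (10⁻¹⁵ m): λ is 1.8e+02× this size

The wavelength is between nuclear and atomic scales.

This wavelength is appropriate for probing atomic structure but too large for nuclear physics experiments.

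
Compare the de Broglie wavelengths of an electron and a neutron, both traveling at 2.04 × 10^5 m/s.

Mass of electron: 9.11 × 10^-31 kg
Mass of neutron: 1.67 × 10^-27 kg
The electron has the longer wavelength.

Using λ = h/(mv), since both particles have the same velocity, the wavelength depends only on mass.

For electron: λ₁ = h/(m₁v) = 3.57 × 10^-9 m
For neutron: λ₂ = h/(m₂v) = 1.94 × 10^-12 m

Since λ ∝ 1/m at constant velocity, the lighter particle has the longer wavelength.

The electron has the longer de Broglie wavelength.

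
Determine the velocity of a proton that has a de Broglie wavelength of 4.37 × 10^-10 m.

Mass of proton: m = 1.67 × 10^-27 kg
9.08 × 10^2 m/s

From the de Broglie relation λ = h/(mv), we solve for v:

v = h/(mλ)
v = (6.626 × 10^-34 J·s) / (1.67 × 10^-27 kg × 4.37 × 10^-10 m)
v = 9.08 × 10^2 m/s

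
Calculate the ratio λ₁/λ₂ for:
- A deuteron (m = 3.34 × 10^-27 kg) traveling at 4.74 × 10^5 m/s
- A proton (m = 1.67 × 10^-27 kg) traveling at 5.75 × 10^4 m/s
λ₁/λ₂ = 0.0607

Using λ = h/(mv):

λ₁ = h/(m₁v₁) = 4.19 × 10^-13 m
λ₂ = h/(m₂v₂) = 6.90 × 10^-12 m

Ratio λ₁/λ₂ = (m₂v₂)/(m₁v₁)
         = (1.67 × 10^-27 kg × 5.75 × 10^4 m/s) / (3.34 × 10^-27 kg × 4.74 × 10^5 m/s)
         = 0.0607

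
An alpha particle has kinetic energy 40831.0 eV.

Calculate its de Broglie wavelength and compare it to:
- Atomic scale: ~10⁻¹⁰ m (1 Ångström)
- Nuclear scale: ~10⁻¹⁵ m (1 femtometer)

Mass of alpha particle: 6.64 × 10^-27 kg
λ = 7.11 × 10^-14 m, which is between nuclear and atomic scales.

Using λ = h/√(2mKE):

KE = 40831.0 eV = 6.542 × 10^-15 J

λ = h/√(2mKE)
λ = (6.626 × 10^-34 J·s) / √(2 × 6.64 × 10^-27 kg × 6.542 × 10^-15 J)
λ = 7.11 × 10^-14 m

Comparison:
- Atomic scale (10⁻¹⁰ m): λ is 0.00071× this size
- Nuclear scale (10⁻¹⁵ m): λ is 71× this size

The wavelength is between nuclear and atomic scales.

This wavelength is appropriate for probing atomic structure but too large for nuclear physics experiments.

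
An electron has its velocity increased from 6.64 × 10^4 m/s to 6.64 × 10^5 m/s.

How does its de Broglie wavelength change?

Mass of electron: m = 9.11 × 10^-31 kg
The wavelength decreases by a factor of 10.

Using λ = h/(mv):

Initial wavelength: λ₁ = h/(mv₁) = 1.10 × 10^-8 m
Final wavelength: λ₂ = h/(mv₂) = 1.10 × 10^-9 m

Since λ ∝ 1/v, when velocity increases by a factor of 10, the wavelength decreases by a factor of 10.

λ₂/λ₁ = v₁/v₂ = 1/10

The wavelength decreases by a factor of 10.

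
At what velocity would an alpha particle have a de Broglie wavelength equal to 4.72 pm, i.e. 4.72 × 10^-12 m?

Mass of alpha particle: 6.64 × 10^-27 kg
2.11 × 10^4 m/s

From λ = h/(mv), solve for v:

v = h/(mλ)
v = (6.626 × 10^-34 J·s) / (6.64 × 10^-27 kg × 4.72 × 10^-12 m)
v = 2.11 × 10^4 m/s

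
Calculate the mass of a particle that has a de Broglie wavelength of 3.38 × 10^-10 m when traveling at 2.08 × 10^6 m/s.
9.42 × 10^-31 kg

From the de Broglie relation λ = h/(mv), we solve for m:

m = h/(λv)
m = (6.626 × 10^-34 J·s) / (3.38 × 10^-10 m × 2.08 × 10^6 m/s)
m = 9.42 × 10^-31 kg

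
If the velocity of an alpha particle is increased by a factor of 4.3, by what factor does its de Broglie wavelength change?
The wavelength decreases by a factor of 4.3.

From λ = h/(mv), the wavelength is inversely proportional to velocity:

λ ∝ 1/v

If v → 4.3v, then λ → λ/4.3

When velocity is increased by a factor of 4.3, the wavelength decreases by a factor of 4.3.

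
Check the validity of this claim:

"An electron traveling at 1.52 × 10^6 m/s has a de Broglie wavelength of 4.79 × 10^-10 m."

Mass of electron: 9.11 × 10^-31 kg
True

The claim is correct.

Using λ = h/(mv):
λ = (6.626 × 10^-34 J·s) / (9.11 × 10^-31 kg × 1.52 × 10^6 m/s)
λ = 4.79 × 10^-10 m

This matches the claimed value.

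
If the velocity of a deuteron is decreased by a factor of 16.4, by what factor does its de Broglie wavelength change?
The wavelength increases by a factor of 16.4.

From λ = h/(mv), the wavelength is inversely proportional to velocity:

λ ∝ 1/v

If v → v/16.4, then λ → 16.4λ

When velocity is decreased by a factor of 16.4, the wavelength increases by a factor of 16.4.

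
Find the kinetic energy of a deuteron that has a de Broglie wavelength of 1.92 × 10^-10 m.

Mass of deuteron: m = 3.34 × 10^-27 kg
1.78 × 10^-21 J (or 0.0111 eV)

From λ = h/√(2mKE), we solve for KE:

λ² = h²/(2mKE)
KE = h²/(2mλ²)
KE = (6.626 × 10^-34 J·s)² / (2 × 3.34 × 10^-27 kg × (1.92 × 10^-10 m)²)
KE = 1.78 × 10^-21 J
KE = 0.0111 eV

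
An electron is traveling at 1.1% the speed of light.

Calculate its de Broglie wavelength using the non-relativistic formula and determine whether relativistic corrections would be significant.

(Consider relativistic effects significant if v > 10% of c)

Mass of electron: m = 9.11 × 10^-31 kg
No, relativistic corrections are not needed.

Using the non-relativistic de Broglie formula λ = h/(mv):

v = 1.1% × c = 3.298 × 10^6 m/s

λ = h/(mv)
λ = (6.626 × 10^-34 J·s) / (9.11 × 10^-31 kg × 3.298 × 10^6 m/s)
λ = 2.21 × 10^-10 m

Since v = 1.1% of c < 10% of c, relativistic corrections are NOT significant and this non-relativistic result is a good approximation.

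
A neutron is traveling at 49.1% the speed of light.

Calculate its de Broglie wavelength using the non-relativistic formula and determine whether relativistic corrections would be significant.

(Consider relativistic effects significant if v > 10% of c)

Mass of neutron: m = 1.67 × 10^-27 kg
Yes, relativistic corrections are needed.

Using the non-relativistic de Broglie formula λ = h/(mv):

v = 49.1% × c = 1.472 × 10^8 m/s

λ = h/(mv)
λ = (6.626 × 10^-34 J·s) / (1.67 × 10^-27 kg × 1.472 × 10^8 m/s)
λ = 2.70 × 10^-15 m

Since v = 49.1% of c > 10% of c, relativistic corrections ARE significant and the actual wavelength would differ from this non-relativistic estimate.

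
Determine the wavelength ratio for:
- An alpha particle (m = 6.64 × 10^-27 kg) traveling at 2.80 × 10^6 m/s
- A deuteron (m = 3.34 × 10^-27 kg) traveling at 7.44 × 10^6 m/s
λ₁/λ₂ = 1.34

Using λ = h/(mv):

λ₁ = h/(m₁v₁) = 3.56 × 10^-14 m
λ₂ = h/(m₂v₂) = 2.67 × 10^-14 m

Ratio λ₁/λ₂ = (m₂v₂)/(m₁v₁)
         = (3.34 × 10^-27 kg × 7.44 × 10^6 m/s) / (6.64 × 10^-27 kg × 2.80 × 10^6 m/s)
         = 1.34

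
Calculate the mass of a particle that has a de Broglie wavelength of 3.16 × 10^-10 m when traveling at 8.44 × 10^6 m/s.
2.48 × 10^-31 kg

From the de Broglie relation λ = h/(mv), we solve for m:

m = h/(λv)
m = (6.626 × 10^-34 J·s) / (3.16 × 10^-10 m × 8.44 × 10^6 m/s)
m = 2.48 × 10^-31 kg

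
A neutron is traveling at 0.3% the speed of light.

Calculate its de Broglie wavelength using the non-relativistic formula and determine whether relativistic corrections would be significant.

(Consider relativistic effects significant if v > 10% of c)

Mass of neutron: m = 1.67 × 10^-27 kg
No, relativistic corrections are not needed.

Using the non-relativistic de Broglie formula λ = h/(mv):

v = 0.3% × c = 8.994 × 10^5 m/s

λ = h/(mv)
λ = (6.626 × 10^-34 J·s) / (1.67 × 10^-27 kg × 8.994 × 10^5 m/s)
λ = 4.41 × 10^-13 m

Since v = 0.3% of c < 10% of c, relativistic corrections are NOT significant and this non-relativistic result is a good approximation.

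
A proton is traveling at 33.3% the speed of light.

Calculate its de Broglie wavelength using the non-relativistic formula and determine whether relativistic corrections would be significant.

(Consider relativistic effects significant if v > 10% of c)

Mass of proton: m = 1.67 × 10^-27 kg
Yes, relativistic corrections are needed.

Using the non-relativistic de Broglie formula λ = h/(mv):

v = 33.3% × c = 9.983 × 10^7 m/s

λ = h/(mv)
λ = (6.626 × 10^-34 J·s) / (1.67 × 10^-27 kg × 9.983 × 10^7 m/s)
λ = 3.97 × 10^-15 m

Since v = 33.3% of c > 10% of c, relativistic corrections ARE significant and the actual wavelength would differ from this non-relativistic estimate.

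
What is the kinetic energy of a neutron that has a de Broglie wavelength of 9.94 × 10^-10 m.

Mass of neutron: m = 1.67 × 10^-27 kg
1.33 × 10^-22 J (or 8.30 × 10^-4 eV)

From λ = h/√(2mKE), we solve for KE:

λ² = h²/(2mKE)
KE = h²/(2mλ²)
KE = (6.626 × 10^-34 J·s)² / (2 × 1.67 × 10^-27 kg × (9.94 × 10^-10 m)²)
KE = 1.33 × 10^-22 J
KE = 8.30 × 10^-4 eV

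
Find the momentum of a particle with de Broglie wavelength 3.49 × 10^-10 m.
1.90 × 10^-24 kg·m/s

From the de Broglie relation λ = h/p, we solve for p:

p = h/λ
p = (6.626 × 10^-34 J·s) / (3.49 × 10^-10 m)
p = 1.90 × 10^-24 kg·m/s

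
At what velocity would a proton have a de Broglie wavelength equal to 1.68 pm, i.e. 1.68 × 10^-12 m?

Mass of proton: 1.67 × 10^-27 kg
2.36 × 10^5 m/s

From λ = h/(mv), solve for v:

v = h/(mλ)
v = (6.626 × 10^-34 J·s) / (1.67 × 10^-27 kg × 1.68 × 10^-12 m)
v = 2.36 × 10^5 m/s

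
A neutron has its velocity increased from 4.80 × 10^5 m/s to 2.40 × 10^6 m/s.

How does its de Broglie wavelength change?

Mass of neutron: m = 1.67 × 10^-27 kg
The wavelength decreases by a factor of 5.

Using λ = h/(mv):

Initial wavelength: λ₁ = h/(mv₁) = 8.27 × 10^-13 m
Final wavelength: λ₂ = h/(mv₂) = 1.65 × 10^-13 m

Since λ ∝ 1/v, when velocity increases by a factor of 5, the wavelength decreases by a factor of 5.

λ₂/λ₁ = v₁/v₂ = 1/5

The wavelength decreases by a factor of 5.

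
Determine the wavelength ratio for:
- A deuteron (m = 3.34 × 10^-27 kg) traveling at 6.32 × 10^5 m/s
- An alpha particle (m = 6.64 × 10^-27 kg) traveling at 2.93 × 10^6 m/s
λ₁/λ₂ = 9.22

Using λ = h/(mv):

λ₁ = h/(m₁v₁) = 3.14 × 10^-13 m
λ₂ = h/(m₂v₂) = 3.41 × 10^-14 m

Ratio λ₁/λ₂ = (m₂v₂)/(m₁v₁)
         = (6.64 × 10^-27 kg × 2.93 × 10^6 m/s) / (3.34 × 10^-27 kg × 6.32 × 10^5 m/s)
         = 9.22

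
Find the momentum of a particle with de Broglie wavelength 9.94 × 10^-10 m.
6.67 × 10^-25 kg·m/s

From the de Broglie relation λ = h/p, we solve for p:

p = h/λ
p = (6.626 × 10^-34 J·s) / (9.94 × 10^-10 m)
p = 6.67 × 10^-25 kg·m/s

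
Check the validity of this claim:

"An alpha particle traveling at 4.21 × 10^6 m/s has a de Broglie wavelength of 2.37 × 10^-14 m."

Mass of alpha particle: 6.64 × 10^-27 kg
True

The claim is correct.

Using λ = h/(mv):
λ = (6.626 × 10^-34 J·s) / (6.64 × 10^-27 kg × 4.21 × 10^6 m/s)
λ = 2.37 × 10^-14 m

This matches the claimed value.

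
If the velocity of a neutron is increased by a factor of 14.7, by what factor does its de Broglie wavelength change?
The wavelength decreases by a factor of 14.7.

From λ = h/(mv), the wavelength is inversely proportional to velocity:

λ ∝ 1/v

If v → 14.7v, then λ → λ/14.7

When velocity is increased by a factor of 14.7, the wavelength decreases by a factor of 14.7.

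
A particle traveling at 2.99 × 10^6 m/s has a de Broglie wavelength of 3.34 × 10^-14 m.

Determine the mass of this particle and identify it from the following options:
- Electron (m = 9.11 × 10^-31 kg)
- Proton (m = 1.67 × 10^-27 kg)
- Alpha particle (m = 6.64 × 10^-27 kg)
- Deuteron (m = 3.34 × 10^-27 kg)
The particle is an alpha particle.

From λ = h/(mv), solve for mass:

m = h/(λv)
m = (6.626 × 10^-34 J·s) / (3.34 × 10^-14 m × 2.99 × 10^6 m/s)
m = 6.63 × 10^-27 kg

Comparing with the listed masses, this is closest to an alpha particle.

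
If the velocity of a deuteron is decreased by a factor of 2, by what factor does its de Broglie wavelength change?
The wavelength increases by a factor of 2.

From λ = h/(mv), the wavelength is inversely proportional to velocity:

λ ∝ 1/v

If v → v/2, then λ → 2λ

When velocity is decreased by a factor of 2, the wavelength increases by a factor of 2.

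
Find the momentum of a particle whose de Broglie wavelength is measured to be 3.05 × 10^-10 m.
2.17 × 10^-24 kg·m/s

From the de Broglie relation λ = h/p, we solve for p:

p = h/λ
p = (6.626 × 10^-34 J·s) / (3.05 × 10^-10 m)
p = 2.17 × 10^-24 kg·m/s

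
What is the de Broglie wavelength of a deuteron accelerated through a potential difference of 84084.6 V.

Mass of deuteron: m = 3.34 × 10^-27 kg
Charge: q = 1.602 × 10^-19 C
6.99 × 10^-14 m

When a particle is accelerated through voltage V, it gains kinetic energy KE = qV.

The de Broglie wavelength is then λ = h/√(2mqV):

λ = h/√(2mqV)
λ = (6.626 × 10^-34 J·s) / √(2 × 3.34 × 10^-27 kg × 1.602 × 10^-19 C × 84084.6 V)
λ = 6.99 × 10^-14 m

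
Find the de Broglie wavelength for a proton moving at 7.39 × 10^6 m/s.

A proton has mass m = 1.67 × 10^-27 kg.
5.37 × 10^-14 m

Using the de Broglie relation λ = h/(mv):

λ = h/(mv)
λ = (6.626 × 10^-34 J·s) / (1.67 × 10^-27 kg × 7.39 × 10^6 m/s)
λ = 5.37 × 10^-14 m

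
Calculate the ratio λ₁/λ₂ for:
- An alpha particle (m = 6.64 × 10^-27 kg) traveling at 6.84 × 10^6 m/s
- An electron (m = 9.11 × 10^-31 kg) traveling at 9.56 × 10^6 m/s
λ₁/λ₂ = 1.92 × 10^-4

Using λ = h/(mv):

λ₁ = h/(m₁v₁) = 1.46 × 10^-14 m
λ₂ = h/(m₂v₂) = 7.61 × 10^-11 m

Ratio λ₁/λ₂ = (m₂v₂)/(m₁v₁)
         = (9.11 × 10^-31 kg × 9.56 × 10^6 m/s) / (6.64 × 10^-27 kg × 6.84 × 10^6 m/s)
         = 1.92 × 10^-4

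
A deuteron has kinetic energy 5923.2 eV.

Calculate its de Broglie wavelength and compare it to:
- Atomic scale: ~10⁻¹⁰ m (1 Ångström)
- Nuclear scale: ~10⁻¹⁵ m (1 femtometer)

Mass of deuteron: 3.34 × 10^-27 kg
λ = 2.63 × 10^-13 m, which is between nuclear and atomic scales.

Using λ = h/√(2mKE):

KE = 5923.2 eV = 9.490 × 10^-16 J

λ = h/√(2mKE)
λ = (6.626 × 10^-34 J·s) / √(2 × 3.34 × 10^-27 kg × 9.490 × 10^-16 J)
λ = 2.63 × 10^-13 m

Comparison:
- Atomic scale (10⁻¹⁰ m): λ is 0.0026× this size
- Nuclear scale (10⁻¹⁵ m): λ is 2.6e+02× this size

The wavelength is between nuclear and atomic scales.

This wavelength is appropriate for probing atomic structure but too large for nuclear physics experiments.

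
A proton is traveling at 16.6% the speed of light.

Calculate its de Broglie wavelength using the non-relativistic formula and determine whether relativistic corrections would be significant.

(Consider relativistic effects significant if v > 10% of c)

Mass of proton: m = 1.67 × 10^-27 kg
Yes, relativistic corrections are needed.

Using the non-relativistic de Broglie formula λ = h/(mv):

v = 16.6% × c = 4.977 × 10^7 m/s

λ = h/(mv)
λ = (6.626 × 10^-34 J·s) / (1.67 × 10^-27 kg × 4.977 × 10^7 m/s)
λ = 7.97 × 10^-15 m

Since v = 16.6% of c > 10% of c, relativistic corrections ARE significant and the actual wavelength would differ from this non-relativistic estimate.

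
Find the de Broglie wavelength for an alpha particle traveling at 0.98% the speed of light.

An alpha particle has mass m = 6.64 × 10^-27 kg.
3.40 × 10^-14 m

Using the de Broglie relation λ = h/(mv):

v = 0.98% × c = 2.938 × 10^6 m/s

λ = h/(mv)
λ = (6.626 × 10^-34 J·s) / (6.64 × 10^-27 kg × 2.938 × 10^6 m/s)
λ = 3.40 × 10^-14 m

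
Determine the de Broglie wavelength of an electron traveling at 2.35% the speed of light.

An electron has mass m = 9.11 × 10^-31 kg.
1.03 × 10^-10 m

Using the de Broglie relation λ = h/(mv):

v = 2.35% × c = 7.045 × 10^6 m/s

λ = h/(mv)
λ = (6.626 × 10^-34 J·s) / (9.11 × 10^-31 kg × 7.045 × 10^6 m/s)
λ = 1.03 × 10^-10 m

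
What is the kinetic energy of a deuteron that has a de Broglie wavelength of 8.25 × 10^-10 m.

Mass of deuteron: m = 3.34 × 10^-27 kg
9.66 × 10^-23 J (or 6.03 × 10^-4 eV)

From λ = h/√(2mKE), we solve for KE:

λ² = h²/(2mKE)
KE = h²/(2mλ²)
KE = (6.626 × 10^-34 J·s)² / (2 × 3.34 × 10^-27 kg × (8.25 × 10^-10 m)²)
KE = 9.66 × 10^-23 J
KE = 6.03 × 10^-4 eV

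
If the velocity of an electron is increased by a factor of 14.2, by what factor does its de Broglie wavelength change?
The wavelength decreases by a factor of 14.2.

From λ = h/(mv), the wavelength is inversely proportional to velocity:

λ ∝ 1/v

If v → 14.2v, then λ → λ/14.2

When velocity is increased by a factor of 14.2, the wavelength decreases by a factor of 14.2.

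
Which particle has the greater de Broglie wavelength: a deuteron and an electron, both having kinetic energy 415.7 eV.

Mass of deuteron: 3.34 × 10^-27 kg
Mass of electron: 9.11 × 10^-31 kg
The electron has the longer wavelength.

Using λ = h/√(2mKE):

For deuteron: λ₁ = h/√(2m₁KE) = 9.93 × 10^-13 m
For electron: λ₂ = h/√(2m₂KE) = 6.01 × 10^-11 m

Since λ ∝ 1/√m at constant kinetic energy, the lighter particle has the longer wavelength.

The electron has the longer de Broglie wavelength.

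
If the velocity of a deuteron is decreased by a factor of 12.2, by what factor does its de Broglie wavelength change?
The wavelength increases by a factor of 12.2.

From λ = h/(mv), the wavelength is inversely proportional to velocity:

λ ∝ 1/v

If v → v/12.2, then λ → 12.2λ

When velocity is decreased by a factor of 12.2, the wavelength increases by a factor of 12.2.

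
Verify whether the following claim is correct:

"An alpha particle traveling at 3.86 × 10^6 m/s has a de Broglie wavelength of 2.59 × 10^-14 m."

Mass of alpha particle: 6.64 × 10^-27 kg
True

The claim is correct.

Using λ = h/(mv):
λ = (6.626 × 10^-34 J·s) / (6.64 × 10^-27 kg × 3.86 × 10^6 m/s)
λ = 2.59 × 10^-14 m

This matches the claimed value.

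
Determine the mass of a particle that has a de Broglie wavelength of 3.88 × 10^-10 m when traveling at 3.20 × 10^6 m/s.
5.34 × 10^-31 kg

From the de Broglie relation λ = h/(mv), we solve for m:

m = h/(λv)
m = (6.626 × 10^-34 J·s) / (3.88 × 10^-10 m × 3.20 × 10^6 m/s)
m = 5.34 × 10^-31 kg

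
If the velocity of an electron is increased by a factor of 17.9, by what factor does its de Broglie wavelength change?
The wavelength decreases by a factor of 17.9.

From λ = h/(mv), the wavelength is inversely proportional to velocity:

λ ∝ 1/v

If v → 17.9v, then λ → λ/17.9

When velocity is increased by a factor of 17.9, the wavelength decreases by a factor of 17.9.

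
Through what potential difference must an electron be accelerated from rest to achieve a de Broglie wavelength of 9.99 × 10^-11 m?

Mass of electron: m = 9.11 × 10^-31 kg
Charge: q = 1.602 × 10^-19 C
151 V

From λ = h/√(2mqV), we solve for V:

λ² = h²/(2mqV)
V = h²/(2mqλ²)
V = (6.626 × 10^-34 J·s)² / (2 × 9.11 × 10^-31 kg × 1.602 × 10^-19 C × (9.99 × 10^-11 m)²)
V = 151 V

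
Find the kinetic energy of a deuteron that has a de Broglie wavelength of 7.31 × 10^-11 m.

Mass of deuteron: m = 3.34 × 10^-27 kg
1.23 × 10^-20 J (or 0.0768 eV)

From λ = h/√(2mKE), we solve for KE:

λ² = h²/(2mKE)
KE = h²/(2mλ²)
KE = (6.626 × 10^-34 J·s)² / (2 × 3.34 × 10^-27 kg × (7.31 × 10^-11 m)²)
KE = 1.23 × 10^-20 J
KE = 0.0768 eV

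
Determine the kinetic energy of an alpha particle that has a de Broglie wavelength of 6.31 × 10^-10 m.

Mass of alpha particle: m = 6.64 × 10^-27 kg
8.30 × 10^-23 J (or 5.18 × 10^-4 eV)

From λ = h/√(2mKE), we solve for KE:

λ² = h²/(2mKE)
KE = h²/(2mλ²)
KE = (6.626 × 10^-34 J·s)² / (2 × 6.64 × 10^-27 kg × (6.31 × 10^-10 m)²)
KE = 8.30 × 10^-23 J
KE = 5.18 × 10^-4 eV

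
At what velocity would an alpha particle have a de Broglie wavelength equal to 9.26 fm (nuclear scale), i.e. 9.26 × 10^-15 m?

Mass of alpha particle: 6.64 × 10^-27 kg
1.08 × 10^7 m/s

From λ = h/(mv), solve for v:

v = h/(mλ)
v = (6.626 × 10^-34 J·s) / (6.64 × 10^-27 kg × 9.26 × 10^-15 m)
v = 1.08 × 10^7 m/s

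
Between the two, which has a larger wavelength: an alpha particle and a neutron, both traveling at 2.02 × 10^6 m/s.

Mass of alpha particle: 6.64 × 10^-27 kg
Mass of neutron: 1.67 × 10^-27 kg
The neutron has the longer wavelength.

Using λ = h/(mv), since both particles have the same velocity, the wavelength depends only on mass.

For alpha particle: λ₁ = h/(m₁v) = 4.94 × 10^-14 m
For neutron: λ₂ = h/(m₂v) = 1.96 × 10^-13 m

Since λ ∝ 1/m at constant velocity, the lighter particle has the longer wavelength.

The neutron has the longer de Broglie wavelength.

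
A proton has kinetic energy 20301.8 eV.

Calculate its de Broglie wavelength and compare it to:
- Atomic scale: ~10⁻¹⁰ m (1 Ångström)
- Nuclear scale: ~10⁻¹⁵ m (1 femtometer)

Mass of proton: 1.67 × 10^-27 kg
λ = 2.01 × 10^-13 m, which is between nuclear and atomic scales.

Using λ = h/√(2mKE):

KE = 20301.8 eV = 3.253 × 10^-15 J

λ = h/√(2mKE)
λ = (6.626 × 10^-34 J·s) / √(2 × 1.67 × 10^-27 kg × 3.253 × 10^-15 J)
λ = 2.01 × 10^-13 m

Comparison:
- Atomic scale (10⁻¹⁰ m): λ is 0.002× this size
- Nuclear scale (10⁻¹⁵ m): λ is 2e+02× this size

The wavelength is between nuclear and atomic scales.

This wavelength is appropriate for probing atomic structure but too large for nuclear physics experiments.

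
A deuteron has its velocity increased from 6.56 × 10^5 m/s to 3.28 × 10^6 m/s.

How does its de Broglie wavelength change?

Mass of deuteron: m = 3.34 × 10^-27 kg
The wavelength decreases by a factor of 5.

Using λ = h/(mv):

Initial wavelength: λ₁ = h/(mv₁) = 3.02 × 10^-13 m
Final wavelength: λ₂ = h/(mv₂) = 6.05 × 10^-14 m

Since λ ∝ 1/v, when velocity increases by a factor of 5, the wavelength decreases by a factor of 5.

λ₂/λ₁ = v₁/v₂ = 1/5

The wavelength decreases by a factor of 5.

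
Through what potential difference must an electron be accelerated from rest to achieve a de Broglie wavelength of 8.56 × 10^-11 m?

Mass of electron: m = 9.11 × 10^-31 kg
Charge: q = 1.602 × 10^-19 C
205 V

From λ = h/√(2mqV), we solve for V:

λ² = h²/(2mqV)
V = h²/(2mqλ²)
V = (6.626 × 10^-34 J·s)² / (2 × 9.11 × 10^-31 kg × 1.602 × 10^-19 C × (8.56 × 10^-11 m)²)
V = 205 V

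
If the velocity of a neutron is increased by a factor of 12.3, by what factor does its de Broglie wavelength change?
The wavelength decreases by a factor of 12.3.

From λ = h/(mv), the wavelength is inversely proportional to velocity:

λ ∝ 1/v

If v → 12.3v, then λ → λ/12.3

When velocity is increased by a factor of 12.3, the wavelength decreases by a factor of 12.3.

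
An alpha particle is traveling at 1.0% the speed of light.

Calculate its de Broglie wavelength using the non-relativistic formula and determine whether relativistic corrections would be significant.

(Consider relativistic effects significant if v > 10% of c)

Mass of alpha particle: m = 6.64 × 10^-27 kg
No, relativistic corrections are not needed.

Using the non-relativistic de Broglie formula λ = h/(mv):

v = 1.0% × c = 2.998 × 10^6 m/s

λ = h/(mv)
λ = (6.626 × 10^-34 J·s) / (6.64 × 10^-27 kg × 2.998 × 10^6 m/s)
λ = 3.33 × 10^-14 m

Since v = 1.0% of c < 10% of c, relativistic corrections are NOT significant and this non-relativistic result is a good approximation.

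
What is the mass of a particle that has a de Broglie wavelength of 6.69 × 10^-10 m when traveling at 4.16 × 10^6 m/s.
2.38 × 10^-31 kg

From the de Broglie relation λ = h/(mv), we solve for m:

m = h/(λv)
m = (6.626 × 10^-34 J·s) / (6.69 × 10^-10 m × 4.16 × 10^6 m/s)
m = 2.38 × 10^-31 kg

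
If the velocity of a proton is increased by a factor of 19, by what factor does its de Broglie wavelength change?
The wavelength decreases by a factor of 19.

From λ = h/(mv), the wavelength is inversely proportional to velocity:

λ ∝ 1/v

If v → 19v, then λ → λ/19

When velocity is increased by a factor of 19, the wavelength decreases by a factor of 19.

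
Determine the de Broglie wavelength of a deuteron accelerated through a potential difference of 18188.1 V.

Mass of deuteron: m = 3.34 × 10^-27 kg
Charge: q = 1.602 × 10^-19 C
1.50 × 10^-13 m

When a particle is accelerated through voltage V, it gains kinetic energy KE = qV.

The de Broglie wavelength is then λ = h/√(2mqV):

λ = h/√(2mqV)
λ = (6.626 × 10^-34 J·s) / √(2 × 3.34 × 10^-27 kg × 1.602 × 10^-19 C × 18188.1 V)
λ = 1.50 × 10^-13 m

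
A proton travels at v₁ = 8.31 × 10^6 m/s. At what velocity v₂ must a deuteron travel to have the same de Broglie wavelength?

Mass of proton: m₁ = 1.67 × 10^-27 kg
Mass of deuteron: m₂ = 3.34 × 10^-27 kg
v₂ = 4.16 × 10^6 m/s

For equal de Broglie wavelengths: λ₁ = λ₂

h/(m₁v₁) = h/(m₂v₂)
m₁v₁ = m₂v₂
v₂ = v₁ · (m₁/m₂)

v₂ = 8.31 × 10^6 m/s × (1.67 × 10^-27 kg / 3.34 × 10^-27 kg)
v₂ = 4.16 × 10^6 m/s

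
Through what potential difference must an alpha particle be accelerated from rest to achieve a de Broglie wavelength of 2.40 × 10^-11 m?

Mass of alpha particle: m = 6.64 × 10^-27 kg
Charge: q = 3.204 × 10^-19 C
1.79 × 10^-1 V

From λ = h/√(2mqV), we solve for V:

λ² = h²/(2mqV)
V = h²/(2mqλ²)
V = (6.626 × 10^-34 J·s)² / (2 × 6.64 × 10^-27 kg × 3.204 × 10^-19 C × (2.40 × 10^-11 m)²)
V = 1.79 × 10^-1 V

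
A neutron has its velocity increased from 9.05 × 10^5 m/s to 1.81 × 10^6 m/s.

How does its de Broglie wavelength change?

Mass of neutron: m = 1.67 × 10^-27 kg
The wavelength decreases by a factor of 2.

Using λ = h/(mv):

Initial wavelength: λ₁ = h/(mv₁) = 4.38 × 10^-13 m
Final wavelength: λ₂ = h/(mv₂) = 2.19 × 10^-13 m

Since λ ∝ 1/v, when velocity increases by a factor of 2, the wavelength decreases by a factor of 2.

λ₂/λ₁ = v₁/v₂ = 1/2

The wavelength decreases by a factor of 2.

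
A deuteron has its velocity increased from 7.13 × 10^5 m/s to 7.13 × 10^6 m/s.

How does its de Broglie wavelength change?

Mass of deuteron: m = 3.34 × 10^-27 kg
The wavelength decreases by a factor of 10.

Using λ = h/(mv):

Initial wavelength: λ₁ = h/(mv₁) = 2.78 × 10^-13 m
Final wavelength: λ₂ = h/(mv₂) = 2.78 × 10^-14 m

Since λ ∝ 1/v, when velocity increases by a factor of 10, the wavelength decreases by a factor of 10.

λ₂/λ₁ = v₁/v₂ = 1/10

The wavelength decreases by a factor of 10.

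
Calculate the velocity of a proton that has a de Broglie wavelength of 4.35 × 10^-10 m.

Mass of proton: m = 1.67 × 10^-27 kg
9.12 × 10^2 m/s

From the de Broglie relation λ = h/(mv), we solve for v:

v = h/(mλ)
v = (6.626 × 10^-34 J·s) / (1.67 × 10^-27 kg × 4.35 × 10^-10 m)
v = 9.12 × 10^2 m/s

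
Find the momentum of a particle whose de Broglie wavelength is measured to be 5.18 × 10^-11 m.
1.28 × 10^-23 kg·m/s

From the de Broglie relation λ = h/p, we solve for p:

p = h/λ
p = (6.626 × 10^-34 J·s) / (5.18 × 10^-11 m)
p = 1.28 × 10^-23 kg·m/s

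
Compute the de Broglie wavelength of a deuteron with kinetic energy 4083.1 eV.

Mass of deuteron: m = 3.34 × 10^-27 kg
3.17 × 10^-13 m

Using λ = h/√(2mKE):

First convert KE to Joules: KE = 4083.1 eV = 6.542 × 10^-16 J

λ = h/√(2mKE)
λ = (6.626 × 10^-34 J·s) / √(2 × 3.34 × 10^-27 kg × 6.542 × 10^-16 J)
λ = 3.17 × 10^-13 m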